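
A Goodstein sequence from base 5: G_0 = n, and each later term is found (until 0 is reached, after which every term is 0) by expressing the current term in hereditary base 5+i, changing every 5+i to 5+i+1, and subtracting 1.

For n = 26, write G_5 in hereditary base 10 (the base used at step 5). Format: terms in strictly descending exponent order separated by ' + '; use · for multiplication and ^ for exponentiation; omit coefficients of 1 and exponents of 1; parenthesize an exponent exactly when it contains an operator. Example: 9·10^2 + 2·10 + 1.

6·10 + 3

i=0: 26 = 5^2 + 1 (b=5); 5→6: 6^2 + 1 = 37; 37−1 = 36
i=1: 36 = 6^2 (b=6); 6→7: 7^2 = 49; 49−1 = 48
i=2: 48 = 6·7 + 6 (b=7); 7→8: 6·8 + 6 = 54; 54−1 = 53
i=3: 53 = 6·8 + 5 (b=8); 8→9: 6·9 + 5 = 59; 59−1 = 58
i=4: 58 = 6·9 + 4 (b=9); 9→10: 6·10 + 4 = 64; 64−1 = 63
i=5: 63 = 6·10 + 3 (b=10); 10→11: 6·11 + 3 = 69; 69−1 = 68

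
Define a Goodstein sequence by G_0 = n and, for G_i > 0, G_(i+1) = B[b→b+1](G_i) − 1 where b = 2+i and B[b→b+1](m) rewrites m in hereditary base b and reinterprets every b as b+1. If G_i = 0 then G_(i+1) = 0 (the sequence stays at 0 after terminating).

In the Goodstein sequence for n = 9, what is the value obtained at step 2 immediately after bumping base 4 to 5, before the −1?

G_0=9  [base 2] 2^(2 + 1) + 1  →[2↦3]→  3^(3 + 1) + 1 = 82  −1 ⇒ G_1=81
G_1=81  [base 3] 3^(3 + 1)  →[3↦4]→  4^(4 + 1) = 1024  −1 ⇒ G_2=1023
G_2=1023  [base 4] 3·4^4 + 3·4^3 + 3·4^2 + 3·4 + 3  →[4↦5]→  3·5^5 + 3·5^3 + 3·5^2 + 3·5 + 3 = 9843  −1 ⇒ G_3=9842

9843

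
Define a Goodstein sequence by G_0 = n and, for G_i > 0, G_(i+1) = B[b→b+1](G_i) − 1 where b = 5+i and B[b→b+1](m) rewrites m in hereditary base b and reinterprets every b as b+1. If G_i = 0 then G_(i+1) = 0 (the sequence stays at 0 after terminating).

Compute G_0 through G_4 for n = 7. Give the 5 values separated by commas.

i=0: 7 = 5 + 2 (b=5); 5→6: 6 + 2 = 8; 8−1 = 7
i=1: 7 = 6 + 1 (b=6); 6→7: 7 + 1 = 8; 8−1 = 7
i=2: 7 = 7 (b=7); 7→8: 8 = 8; 8−1 = 7
i=3: 7 = 7 (b=8); 8→9: 7 = 7; 7−1 = 6

7, 7, 7, 7, 6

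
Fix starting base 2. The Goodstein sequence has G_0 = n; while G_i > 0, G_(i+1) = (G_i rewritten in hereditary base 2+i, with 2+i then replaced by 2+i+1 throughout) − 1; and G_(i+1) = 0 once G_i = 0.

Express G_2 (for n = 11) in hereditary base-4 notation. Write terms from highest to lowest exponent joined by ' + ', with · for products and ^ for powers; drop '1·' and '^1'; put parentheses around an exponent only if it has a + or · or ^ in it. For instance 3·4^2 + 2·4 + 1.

[0] 11 ≡ 2^(2 + 1) + 2 + 1 (base 2). Lift 3: 85. −1: 84.
[1] 84 ≡ 3^(3 + 1) + 3 (base 3). Lift 4: 1028. −1: 1027.

4^(4 + 1) + 3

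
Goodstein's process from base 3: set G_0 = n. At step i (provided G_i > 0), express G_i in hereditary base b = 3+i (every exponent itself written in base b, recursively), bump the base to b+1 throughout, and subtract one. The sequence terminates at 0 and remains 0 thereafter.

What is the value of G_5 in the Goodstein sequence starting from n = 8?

11

[0] 8 ≡ 2·3 + 2 (base 3). Lift 4: 10. −1: 9.
[1] 9 ≡ 2·4 + 1 (base 4). Lift 5: 11. −1: 10.
[2] 10 ≡ 2·5 (base 5). Lift 6: 12. −1: 11.
[3] 11 ≡ 6 + 5 (base 6). Lift 7: 12. −1: 11.
[4] 11 ≡ 7 + 4 (base 7). Lift 8: 12. −1: 11.
[5] 11 ≡ 8 + 3 (base 8). Lift 9: 12. −1: 11.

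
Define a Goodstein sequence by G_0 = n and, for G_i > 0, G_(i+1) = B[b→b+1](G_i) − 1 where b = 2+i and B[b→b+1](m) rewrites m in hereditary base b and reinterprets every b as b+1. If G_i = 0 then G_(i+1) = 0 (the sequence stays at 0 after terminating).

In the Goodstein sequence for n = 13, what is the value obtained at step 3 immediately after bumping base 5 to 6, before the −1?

base 2: 13 = 2^(2 + 1) + 2^2 + 1; at 3: 3^(3 + 1) + 3^3 + 1 = 109; next = 108
base 3: 108 = 3^(3 + 1) + 3^3; at 4: 4^(4 + 1) + 4^4 = 1280; next = 1279
base 4: 1279 = 4^(4 + 1) + 3·4^3 + 3·4^2 + 3·4 + 3; at 5: 5^(5 + 1) + 3·5^3 + 3·5^2 + 3·5 + 3 = 16093; next = 16092
base 5: 16092 = 5^(5 + 1) + 3·5^3 + 3·5^2 + 3·5 + 2; at 6: 6^(6 + 1) + 3·6^3 + 3·6^2 + 3·6 + 2 = 280712; next = 280711

280712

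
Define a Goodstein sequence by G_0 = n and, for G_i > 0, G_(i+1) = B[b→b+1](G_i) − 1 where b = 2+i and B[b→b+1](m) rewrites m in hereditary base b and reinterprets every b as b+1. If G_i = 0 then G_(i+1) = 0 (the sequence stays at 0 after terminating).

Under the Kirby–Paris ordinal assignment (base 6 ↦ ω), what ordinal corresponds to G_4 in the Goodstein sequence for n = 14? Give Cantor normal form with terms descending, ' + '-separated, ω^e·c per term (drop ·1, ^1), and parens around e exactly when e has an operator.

ω^(ω + 1) + ω^5·5 + ω^4·5 + ω^3·5 + ω^2·5 + ω·5 + 5

step 0: 14 = 2^(2 + 1) + 2^2 + 2; sub 3 for 2: 3^(3 + 1) + 3^3 + 3; = 111; G_1 = 111−1 = 110
step 1: 110 = 3^(3 + 1) + 3^3 + 2; sub 4 for 3: 4^(4 + 1) + 4^4 + 2; = 1282; G_2 = 1282−1 = 1281
step 2: 1281 = 4^(4 + 1) + 4^4 + 1; sub 5 for 4: 5^(5 + 1) + 5^5 + 1; = 18751; G_3 = 18751−1 = 18750
step 3: 18750 = 5^(5 + 1) + 5^5; sub 6 for 5: 6^(6 + 1) + 6^6; = 326592; G_4 = 326592−1 = 326591
step 4: 326591 = 6^(6 + 1) + 5·6^5 + 5·6^4 + 5·6^3 + 5·6^2 + 5·6 + 5; sub 7 for 6: 7^(7 + 1) + 5·7^5 + 5·7^4 + 5·7^3 + 5·7^2 + 5·7 + 5; = 5862841; G_5 = 5862841−1 = 5862840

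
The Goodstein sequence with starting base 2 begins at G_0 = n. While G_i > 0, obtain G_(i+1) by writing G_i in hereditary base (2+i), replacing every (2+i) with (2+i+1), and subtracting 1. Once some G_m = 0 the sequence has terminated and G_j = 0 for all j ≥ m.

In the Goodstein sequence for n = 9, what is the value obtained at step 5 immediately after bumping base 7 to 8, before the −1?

50333400

i=0: 9 = 2^(2 + 1) + 1 (b=2); 2→3: 3^(3 + 1) + 1 = 82; 82−1 = 81
i=1: 81 = 3^(3 + 1) (b=3); 3→4: 4^(4 + 1) = 1024; 1024−1 = 1023
i=2: 1023 = 3·4^4 + 3·4^3 + 3·4^2 + 3·4 + 3 (b=4); 4→5: 3·5^5 + 3·5^3 + 3·5^2 + 3·5 + 3 = 9843; 9843−1 = 9842
i=3: 9842 = 3·5^5 + 3·5^3 + 3·5^2 + 3·5 + 2 (b=5); 5→6: 3·6^6 + 3·6^3 + 3·6^2 + 3·6 + 2 = 140744; 140744−1 = 140743
i=4: 140743 = 3·6^6 + 3·6^3 + 3·6^2 + 3·6 + 1 (b=6); 6→7: 3·7^7 + 3·7^3 + 3·7^2 + 3·7 + 1 = 2471827; 2471827−1 = 2471826
i=5: 2471826 = 3·7^7 + 3·7^3 + 3·7^2 + 3·7 (b=7); 7→8: 3·8^8 + 3·8^3 + 3·8^2 + 3·8 = 50333400; 50333400−1 = 50333399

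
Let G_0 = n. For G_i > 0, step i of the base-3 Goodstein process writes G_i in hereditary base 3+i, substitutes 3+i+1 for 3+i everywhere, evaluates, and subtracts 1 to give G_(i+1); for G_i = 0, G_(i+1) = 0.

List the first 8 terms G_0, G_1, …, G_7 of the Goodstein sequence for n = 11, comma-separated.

11, 17, 25, 35, 39, 43, 47, 51

[0] 11 ≡ 3^2 + 2 (base 3). Lift 4: 18. −1: 17.
[1] 17 ≡ 4^2 + 1 (base 4). Lift 5: 26. −1: 25.
[2] 25 ≡ 5^2 (base 5). Lift 6: 36. −1: 35.
[3] 35 ≡ 5·6 + 5 (base 6). Lift 7: 40. −1: 39.
[4] 39 ≡ 5·7 + 4 (base 7). Lift 8: 44. −1: 43.
[5] 43 ≡ 5·8 + 3 (base 8). Lift 9: 48. −1: 47.
[6] 47 ≡ 5·9 + 2 (base 9). Lift 10: 52. −1: 51.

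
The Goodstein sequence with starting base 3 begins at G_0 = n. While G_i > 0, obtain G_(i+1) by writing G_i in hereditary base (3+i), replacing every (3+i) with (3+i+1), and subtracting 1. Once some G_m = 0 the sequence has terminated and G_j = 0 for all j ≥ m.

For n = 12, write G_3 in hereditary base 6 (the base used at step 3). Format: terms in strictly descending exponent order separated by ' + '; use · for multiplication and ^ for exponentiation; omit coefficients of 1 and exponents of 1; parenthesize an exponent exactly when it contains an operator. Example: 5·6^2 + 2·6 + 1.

12 —HB3→ 3^2 + 3 —bump→ 4^2 + 4 = 20 —(−1)→ 19
19 —HB4→ 4^2 + 3 —bump→ 5^2 + 3 = 28 —(−1)→ 27
27 —HB5→ 5^2 + 2 —bump→ 6^2 + 2 = 38 —(−1)→ 37

6^2 + 1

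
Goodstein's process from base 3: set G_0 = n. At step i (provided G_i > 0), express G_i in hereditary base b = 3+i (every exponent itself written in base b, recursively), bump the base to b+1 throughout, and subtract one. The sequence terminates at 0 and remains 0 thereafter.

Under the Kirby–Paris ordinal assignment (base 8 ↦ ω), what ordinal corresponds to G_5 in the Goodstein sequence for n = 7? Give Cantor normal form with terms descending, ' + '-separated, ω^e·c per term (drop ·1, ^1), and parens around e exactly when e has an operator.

G_0=7  [base 3] 2·3 + 1  →[3↦4]→  2·4 + 1 = 9  −1 ⇒ G_1=8
G_1=8  [base 4] 2·4  →[4↦5]→  2·5 = 10  −1 ⇒ G_2=9
G_2=9  [base 5] 5 + 4  →[5↦6]→  6 + 4 = 10  −1 ⇒ G_3=9
G_3=9  [base 6] 6 + 3  →[6↦7]→  7 + 3 = 10  −1 ⇒ G_4=9
G_4=9  [base 7] 7 + 2  →[7↦8]→  8 + 2 = 10  −1 ⇒ G_5=9
G_5=9  [base 8] 8 + 1  →[8↦9]→  9 + 1 = 10  −1 ⇒ G_6=9

ω + 1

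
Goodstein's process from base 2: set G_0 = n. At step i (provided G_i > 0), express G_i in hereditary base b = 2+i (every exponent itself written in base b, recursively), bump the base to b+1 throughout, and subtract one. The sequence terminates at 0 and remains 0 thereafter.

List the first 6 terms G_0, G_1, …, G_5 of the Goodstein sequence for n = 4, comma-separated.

i=0: 4 = 2^2 (b=2); 2→3: 3^3 = 27; 27−1 = 26
i=1: 26 = 2·3^2 + 2·3 + 2 (b=3); 3→4: 2·4^2 + 2·4 + 2 = 42; 42−1 = 41
i=2: 41 = 2·4^2 + 2·4 + 1 (b=4); 4→5: 2·5^2 + 2·5 + 1 = 61; 61−1 = 60
i=3: 60 = 2·5^2 + 2·5 (b=5); 5→6: 2·6^2 + 2·6 = 84; 84−1 = 83
i=4: 83 = 2·6^2 + 6 + 5 (b=6); 6→7: 2·7^2 + 7 + 5 = 110; 110−1 = 109

4, 26, 41, 60, 83, 109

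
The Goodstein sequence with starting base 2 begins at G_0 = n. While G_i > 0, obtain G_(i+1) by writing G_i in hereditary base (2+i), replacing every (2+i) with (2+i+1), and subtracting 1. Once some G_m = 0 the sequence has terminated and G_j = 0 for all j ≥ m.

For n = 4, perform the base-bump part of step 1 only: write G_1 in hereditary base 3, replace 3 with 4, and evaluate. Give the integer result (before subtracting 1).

42

base 2: 4 = 2^2; at 3: 3^3 = 27; next = 26
base 3: 26 = 2·3^2 + 2·3 + 2; at 4: 2·4^2 + 2·4 + 2 = 42; next = 41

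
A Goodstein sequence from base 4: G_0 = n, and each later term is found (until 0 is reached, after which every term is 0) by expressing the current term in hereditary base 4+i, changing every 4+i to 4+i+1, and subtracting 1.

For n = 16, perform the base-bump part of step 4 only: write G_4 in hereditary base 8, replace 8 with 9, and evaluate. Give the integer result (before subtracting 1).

37

G_0 = 16. HB_4(16) = 4^2. Bump = 25. G_1 = 24.
G_1 = 24. HB_5(24) = 4·5 + 4. Bump = 28. G_2 = 27.
G_2 = 27. HB_6(27) = 4·6 + 3. Bump = 31. G_3 = 30.
G_3 = 30. HB_7(30) = 4·7 + 2. Bump = 34. G_4 = 33.
G_4 = 33. HB_8(33) = 4·8 + 1. Bump = 37. G_5 = 36.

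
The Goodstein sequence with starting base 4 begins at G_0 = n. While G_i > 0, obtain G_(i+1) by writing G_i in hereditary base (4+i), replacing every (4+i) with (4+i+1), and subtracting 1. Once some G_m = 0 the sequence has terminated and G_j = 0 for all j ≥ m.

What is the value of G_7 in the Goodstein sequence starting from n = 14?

G_0 = 14. HB_4(14) = 3·4 + 2. Bump = 17. G_1 = 16.
G_1 = 16. HB_5(16) = 3·5 + 1. Bump = 19. G_2 = 18.
G_2 = 18. HB_6(18) = 3·6. Bump = 21. G_3 = 20.
G_3 = 20. HB_7(20) = 2·7 + 6. Bump = 22. G_4 = 21.
G_4 = 21. HB_8(21) = 2·8 + 5. Bump = 23. G_5 = 22.
G_5 = 22. HB_9(22) = 2·9 + 4. Bump = 24. G_6 = 23.
G_6 = 23. HB_10(23) = 2·10 + 3. Bump = 25. G_7 = 24.
G_7 = 24. HB_11(24) = 2·11 + 2. Bump = 26. G_8 = 25.

24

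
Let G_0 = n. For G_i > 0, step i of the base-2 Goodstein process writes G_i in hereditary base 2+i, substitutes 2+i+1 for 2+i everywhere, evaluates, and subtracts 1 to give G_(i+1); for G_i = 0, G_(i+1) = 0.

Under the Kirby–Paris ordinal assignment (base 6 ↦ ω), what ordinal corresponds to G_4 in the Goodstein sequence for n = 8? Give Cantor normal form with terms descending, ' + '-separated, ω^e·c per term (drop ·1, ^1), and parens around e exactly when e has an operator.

ω^ω·2 + ω^2·2 + ω + 5

i=0: 8 = 2^(2 + 1) (b=2); 2→3: 3^(3 + 1) = 81; 81−1 = 80
i=1: 80 = 2·3^3 + 2·3^2 + 2·3 + 2 (b=3); 3→4: 2·4^4 + 2·4^2 + 2·4 + 2 = 554; 554−1 = 553
i=2: 553 = 2·4^4 + 2·4^2 + 2·4 + 1 (b=4); 4→5: 2·5^5 + 2·5^2 + 2·5 + 1 = 6311; 6311−1 = 6310
i=3: 6310 = 2·5^5 + 2·5^2 + 2·5 (b=5); 5→6: 2·6^6 + 2·6^2 + 2·6 = 93396; 93396−1 = 93395
i=4: 93395 = 2·6^6 + 2·6^2 + 6 + 5 (b=6); 6→7: 2·7^7 + 2·7^2 + 7 + 5 = 1647196; 1647196−1 = 1647195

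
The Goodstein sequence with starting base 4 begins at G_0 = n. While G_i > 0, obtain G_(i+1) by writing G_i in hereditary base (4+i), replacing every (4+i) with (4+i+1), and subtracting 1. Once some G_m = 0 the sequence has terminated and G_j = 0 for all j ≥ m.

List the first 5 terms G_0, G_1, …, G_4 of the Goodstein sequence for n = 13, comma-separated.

13, 15, 17, 18, 19

[0] 13 ≡ 3·4 + 1 (base 4). Lift 5: 16. −1: 15.
[1] 15 ≡ 3·5 (base 5). Lift 6: 18. −1: 17.
[2] 17 ≡ 2·6 + 5 (base 6). Lift 7: 19. −1: 18.
[3] 18 ≡ 2·7 + 4 (base 7). Lift 8: 20. −1: 19.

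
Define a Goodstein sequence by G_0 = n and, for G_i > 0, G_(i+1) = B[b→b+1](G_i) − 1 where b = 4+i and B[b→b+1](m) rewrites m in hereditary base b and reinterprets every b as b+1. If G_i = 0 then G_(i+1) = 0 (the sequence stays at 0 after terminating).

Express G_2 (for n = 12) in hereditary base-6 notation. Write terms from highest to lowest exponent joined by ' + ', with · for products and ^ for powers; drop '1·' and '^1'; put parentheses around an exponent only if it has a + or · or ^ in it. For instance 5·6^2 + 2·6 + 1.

2·6 + 3

[0] 12 ≡ 3·4 (base 4). Lift 5: 15. −1: 14.
[1] 14 ≡ 2·5 + 4 (base 5). Lift 6: 16. −1: 15.
[2] 15 ≡ 2·6 + 3 (base 6). Lift 7: 17. −1: 16.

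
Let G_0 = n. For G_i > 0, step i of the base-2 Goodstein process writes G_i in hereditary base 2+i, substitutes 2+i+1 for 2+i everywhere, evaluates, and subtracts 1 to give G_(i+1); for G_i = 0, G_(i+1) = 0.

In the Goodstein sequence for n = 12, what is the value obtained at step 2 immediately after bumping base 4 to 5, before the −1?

i=0: 12 = 2^(2 + 1) + 2^2 (b=2); 2→3: 3^(3 + 1) + 3^3 = 108; 108−1 = 107
i=1: 107 = 3^(3 + 1) + 2·3^2 + 2·3 + 2 (b=3); 3→4: 4^(4 + 1) + 2·4^2 + 2·4 + 2 = 1066; 1066−1 = 1065
i=2: 1065 = 4^(4 + 1) + 2·4^2 + 2·4 + 1 (b=4); 4→5: 5^(5 + 1) + 2·5^2 + 2·5 + 1 = 15686; 15686−1 = 15685

15686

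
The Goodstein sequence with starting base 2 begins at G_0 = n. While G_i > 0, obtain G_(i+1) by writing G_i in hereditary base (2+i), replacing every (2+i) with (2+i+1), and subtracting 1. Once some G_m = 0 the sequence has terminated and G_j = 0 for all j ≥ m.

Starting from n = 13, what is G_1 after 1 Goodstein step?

108

[0] 13 ≡ 2^(2 + 1) + 2^2 + 1 (base 2). Lift 3: 109. −1: 108.
[1] 108 ≡ 3^(3 + 1) + 3^3 (base 3). Lift 4: 1280. −1: 1279.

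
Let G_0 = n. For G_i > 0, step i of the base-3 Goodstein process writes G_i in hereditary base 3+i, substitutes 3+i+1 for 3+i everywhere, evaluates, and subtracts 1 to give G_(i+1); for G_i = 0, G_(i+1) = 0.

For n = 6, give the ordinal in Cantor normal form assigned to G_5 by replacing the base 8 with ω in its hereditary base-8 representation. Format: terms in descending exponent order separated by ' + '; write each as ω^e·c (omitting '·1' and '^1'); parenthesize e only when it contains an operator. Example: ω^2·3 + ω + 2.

7

[0] 6 ≡ 2·3 (base 3). Lift 4: 8. −1: 7.
[1] 7 ≡ 4 + 3 (base 4). Lift 5: 8. −1: 7.
[2] 7 ≡ 5 + 2 (base 5). Lift 6: 8. −1: 7.
[3] 7 ≡ 6 + 1 (base 6). Lift 7: 8. −1: 7.
[4] 7 ≡ 7 (base 7). Lift 8: 8. −1: 7.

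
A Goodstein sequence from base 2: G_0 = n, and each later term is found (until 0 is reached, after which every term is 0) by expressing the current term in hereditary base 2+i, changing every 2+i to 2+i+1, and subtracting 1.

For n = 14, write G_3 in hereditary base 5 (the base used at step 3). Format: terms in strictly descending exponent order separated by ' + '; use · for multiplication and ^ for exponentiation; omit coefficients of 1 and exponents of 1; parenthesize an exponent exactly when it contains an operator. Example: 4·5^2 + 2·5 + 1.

(0) 14|_2 = 2^(2 + 1) + 2^2 + 2 ↦ 3^(3 + 1) + 3^3 + 3|_3 = 111 ⇒ 110
(1) 110|_3 = 3^(3 + 1) + 3^3 + 2 ↦ 4^(4 + 1) + 4^4 + 2|_4 = 1282 ⇒ 1281
(2) 1281|_4 = 4^(4 + 1) + 4^4 + 1 ↦ 5^(5 + 1) + 5^5 + 1|_5 = 18751 ⇒ 18750
(3) 18750|_5 = 5^(5 + 1) + 5^5 ↦ 6^(6 + 1) + 6^6|_6 = 326592 ⇒ 326591

5^(5 + 1) + 5^5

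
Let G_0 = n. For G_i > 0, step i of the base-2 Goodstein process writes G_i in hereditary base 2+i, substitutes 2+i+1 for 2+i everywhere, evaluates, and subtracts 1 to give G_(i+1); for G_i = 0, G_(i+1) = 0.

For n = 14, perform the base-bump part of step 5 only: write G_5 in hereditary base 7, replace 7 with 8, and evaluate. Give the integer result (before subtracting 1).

base 2: 14 = 2^(2 + 1) + 2^2 + 2; at 3: 3^(3 + 1) + 3^3 + 3 = 111; next = 110
base 3: 110 = 3^(3 + 1) + 3^3 + 2; at 4: 4^(4 + 1) + 4^4 + 2 = 1282; next = 1281
base 4: 1281 = 4^(4 + 1) + 4^4 + 1; at 5: 5^(5 + 1) + 5^5 + 1 = 18751; next = 18750
base 5: 18750 = 5^(5 + 1) + 5^5; at 6: 6^(6 + 1) + 6^6 = 326592; next = 326591
base 6: 326591 = 6^(6 + 1) + 5·6^5 + 5·6^4 + 5·6^3 + 5·6^2 + 5·6 + 5; at 7: 7^(7 + 1) + 5·7^5 + 5·7^4 + 5·7^3 + 5·7^2 + 5·7 + 5 = 5862841; next = 5862840
base 7: 5862840 = 7^(7 + 1) + 5·7^5 + 5·7^4 + 5·7^3 + 5·7^2 + 5·7 + 4; at 8: 8^(8 + 1) + 5·8^5 + 5·8^4 + 5·8^3 + 5·8^2 + 5·8 + 4 = 134404972; next = 134404971

134404972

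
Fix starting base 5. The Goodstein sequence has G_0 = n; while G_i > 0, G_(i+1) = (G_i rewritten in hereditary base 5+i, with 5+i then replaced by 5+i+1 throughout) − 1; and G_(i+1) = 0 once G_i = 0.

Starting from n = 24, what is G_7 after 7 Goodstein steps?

43

G_0=24  [base 5] 4·5 + 4  →[5↦6]→  4·6 + 4 = 28  −1 ⇒ G_1=27
G_1=27  [base 6] 4·6 + 3  →[6↦7]→  4·7 + 3 = 31  −1 ⇒ G_2=30
G_2=30  [base 7] 4·7 + 2  →[7↦8]→  4·8 + 2 = 34  −1 ⇒ G_3=33
G_3=33  [base 8] 4·8 + 1  →[8↦9]→  4·9 + 1 = 37  −1 ⇒ G_4=36
G_4=36  [base 9] 4·9  →[9↦10]→  4·10 = 40  −1 ⇒ G_5=39
G_5=39  [base 10] 3·10 + 9  →[10↦11]→  3·11 + 9 = 42  −1 ⇒ G_6=41
G_6=41  [base 11] 3·11 + 8  →[11↦12]→  3·12 + 8 = 44  −1 ⇒ G_7=43
G_7=43  [base 12] 3·12 + 7  →[12↦13]→  3·13 + 7 = 46  −1 ⇒ G_8=45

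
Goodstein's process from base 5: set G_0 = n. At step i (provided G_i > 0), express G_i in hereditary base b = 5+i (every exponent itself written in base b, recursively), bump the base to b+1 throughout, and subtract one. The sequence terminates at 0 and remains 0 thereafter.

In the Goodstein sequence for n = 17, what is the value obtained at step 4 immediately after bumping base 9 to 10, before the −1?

26

G_0=17  [base 5] 3·5 + 2  →[5↦6]→  3·6 + 2 = 20  −1 ⇒ G_1=19
G_1=19  [base 6] 3·6 + 1  →[6↦7]→  3·7 + 1 = 22  −1 ⇒ G_2=21
G_2=21  [base 7] 3·7  →[7↦8]→  3·8 = 24  −1 ⇒ G_3=23
G_3=23  [base 8] 2·8 + 7  →[8↦9]→  2·9 + 7 = 25  −1 ⇒ G_4=24
G_4=24  [base 9] 2·9 + 6  →[9↦10]→  2·10 + 6 = 26  −1 ⇒ G_5=25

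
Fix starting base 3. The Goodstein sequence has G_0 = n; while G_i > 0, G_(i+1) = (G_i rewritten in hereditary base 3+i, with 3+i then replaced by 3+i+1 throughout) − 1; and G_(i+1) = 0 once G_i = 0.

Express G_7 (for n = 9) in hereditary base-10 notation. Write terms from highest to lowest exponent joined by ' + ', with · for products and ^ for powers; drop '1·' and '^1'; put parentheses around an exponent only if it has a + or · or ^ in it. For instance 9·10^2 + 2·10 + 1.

2·10 + 5

i=0: 9 = 3^2 (b=3); 3→4: 4^2 = 16; 16−1 = 15
i=1: 15 = 3·4 + 3 (b=4); 4→5: 3·5 + 3 = 18; 18−1 = 17
i=2: 17 = 3·5 + 2 (b=5); 5→6: 3·6 + 2 = 20; 20−1 = 19
i=3: 19 = 3·6 + 1 (b=6); 6→7: 3·7 + 1 = 22; 22−1 = 21
i=4: 21 = 3·7 (b=7); 7→8: 3·8 = 24; 24−1 = 23
i=5: 23 = 2·8 + 7 (b=8); 8→9: 2·9 + 7 = 25; 25−1 = 24
i=6: 24 = 2·9 + 6 (b=9); 9→10: 2·10 + 6 = 26; 26−1 = 25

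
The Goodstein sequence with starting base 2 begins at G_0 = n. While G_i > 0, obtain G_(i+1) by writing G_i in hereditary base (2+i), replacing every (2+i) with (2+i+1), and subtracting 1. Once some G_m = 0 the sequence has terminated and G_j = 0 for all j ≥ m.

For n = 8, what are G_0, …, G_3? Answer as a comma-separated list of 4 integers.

8, 80, 553, 6310

8 —HB2→ 2^(2 + 1) —bump→ 3^(3 + 1) = 81 —(−1)→ 80
80 —HB3→ 2·3^3 + 2·3^2 + 2·3 + 2 —bump→ 2·4^4 + 2·4^2 + 2·4 + 2 = 554 —(−1)→ 553
553 —HB4→ 2·4^4 + 2·4^2 + 2·4 + 1 —bump→ 2·5^5 + 2·5^2 + 2·5 + 1 = 6311 —(−1)→ 6310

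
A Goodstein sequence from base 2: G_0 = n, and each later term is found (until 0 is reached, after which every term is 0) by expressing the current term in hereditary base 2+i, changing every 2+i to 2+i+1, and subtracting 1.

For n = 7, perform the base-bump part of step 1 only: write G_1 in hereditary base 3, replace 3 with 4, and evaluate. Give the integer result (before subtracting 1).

260

i=0: 7 = 2^2 + 2 + 1 (b=2); 2→3: 3^3 + 3 + 1 = 31; 31−1 = 30
i=1: 30 = 3^3 + 3 (b=3); 3→4: 4^4 + 4 = 260; 260−1 = 259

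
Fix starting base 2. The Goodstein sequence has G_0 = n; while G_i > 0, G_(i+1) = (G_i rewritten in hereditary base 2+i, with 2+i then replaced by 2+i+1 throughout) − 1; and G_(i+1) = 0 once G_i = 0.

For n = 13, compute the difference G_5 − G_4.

5485287

G_0=13  [base 2] 2^(2 + 1) + 2^2 + 1  →[2↦3]→  3^(3 + 1) + 3^3 + 1 = 109  −1 ⇒ G_1=108
G_1=108  [base 3] 3^(3 + 1) + 3^3  →[3↦4]→  4^(4 + 1) + 4^4 = 1280  −1 ⇒ G_2=1279
G_2=1279  [base 4] 4^(4 + 1) + 3·4^3 + 3·4^2 + 3·4 + 3  →[4↦5]→  5^(5 + 1) + 3·5^3 + 3·5^2 + 3·5 + 3 = 16093  −1 ⇒ G_3=16092
G_3=16092  [base 5] 5^(5 + 1) + 3·5^3 + 3·5^2 + 3·5 + 2  →[5↦6]→  6^(6 + 1) + 3·6^3 + 3·6^2 + 3·6 + 2 = 280712  −1 ⇒ G_4=280711
G_4=280711  [base 6] 6^(6 + 1) + 3·6^3 + 3·6^2 + 3·6 + 1  →[6↦7]→  7^(7 + 1) + 3·7^3 + 3·7^2 + 3·7 + 1 = 5765999  −1 ⇒ G_5=5765998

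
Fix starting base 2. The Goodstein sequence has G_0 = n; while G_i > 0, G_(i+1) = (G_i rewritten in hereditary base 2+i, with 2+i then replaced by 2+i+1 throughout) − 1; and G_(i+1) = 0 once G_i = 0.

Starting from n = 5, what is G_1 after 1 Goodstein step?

G_0=5  [base 2] 2^2 + 1  →[2↦3]→  3^3 + 1 = 28  −1 ⇒ G_1=27
G_1=27  [base 3] 3^3  →[3↦4]→  4^4 = 256  −1 ⇒ G_2=255

27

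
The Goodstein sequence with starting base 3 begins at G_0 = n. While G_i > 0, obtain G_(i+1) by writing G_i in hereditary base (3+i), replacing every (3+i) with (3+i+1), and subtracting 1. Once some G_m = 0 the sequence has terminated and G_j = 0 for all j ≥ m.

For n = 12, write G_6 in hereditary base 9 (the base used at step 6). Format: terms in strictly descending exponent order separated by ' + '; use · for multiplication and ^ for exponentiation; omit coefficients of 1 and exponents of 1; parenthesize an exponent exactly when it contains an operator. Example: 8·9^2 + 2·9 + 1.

[0] 12 ≡ 3^2 + 3 (base 3). Lift 4: 20. −1: 19.
[1] 19 ≡ 4^2 + 3 (base 4). Lift 5: 28. −1: 27.
[2] 27 ≡ 5^2 + 2 (base 5). Lift 6: 38. −1: 37.
[3] 37 ≡ 6^2 + 1 (base 6). Lift 7: 50. −1: 49.
[4] 49 ≡ 7^2 (base 7). Lift 8: 64. −1: 63.
[5] 63 ≡ 7·8 + 7 (base 8). Lift 9: 70. −1: 69.
[6] 69 ≡ 7·9 + 6 (base 9). Lift 10: 76. −1: 75.

7·9 + 6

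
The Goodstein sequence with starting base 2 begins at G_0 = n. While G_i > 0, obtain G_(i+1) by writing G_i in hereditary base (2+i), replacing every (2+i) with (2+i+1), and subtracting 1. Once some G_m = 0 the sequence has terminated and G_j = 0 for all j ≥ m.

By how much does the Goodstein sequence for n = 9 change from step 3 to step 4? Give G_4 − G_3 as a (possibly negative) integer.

G_0 = 9. HB_2(9) = 2^(2 + 1) + 1. Bump = 82. G_1 = 81.
G_1 = 81. HB_3(81) = 3^(3 + 1). Bump = 1024. G_2 = 1023.
G_2 = 1023. HB_4(1023) = 3·4^4 + 3·4^3 + 3·4^2 + 3·4 + 3. Bump = 9843. G_3 = 9842.
G_3 = 9842. HB_5(9842) = 3·5^5 + 3·5^3 + 3·5^2 + 3·5 + 2. Bump = 140744. G_4 = 140743.

130901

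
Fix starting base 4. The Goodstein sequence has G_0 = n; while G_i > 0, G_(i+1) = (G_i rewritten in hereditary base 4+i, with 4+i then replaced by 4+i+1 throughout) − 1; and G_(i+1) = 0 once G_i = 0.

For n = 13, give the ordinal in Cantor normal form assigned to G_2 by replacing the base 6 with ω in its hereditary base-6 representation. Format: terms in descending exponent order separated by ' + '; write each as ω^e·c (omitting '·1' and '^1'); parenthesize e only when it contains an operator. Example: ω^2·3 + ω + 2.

base 4: 13 = 3·4 + 1; at 5: 3·5 + 1 = 16; next = 15
base 5: 15 = 3·5; at 6: 3·6 = 18; next = 17

ω·2 + 5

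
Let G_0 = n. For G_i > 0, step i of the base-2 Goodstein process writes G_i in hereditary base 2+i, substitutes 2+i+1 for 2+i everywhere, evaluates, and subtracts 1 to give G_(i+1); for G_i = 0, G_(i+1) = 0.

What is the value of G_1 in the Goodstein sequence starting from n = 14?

110

(0) 14|_2 = 2^(2 + 1) + 2^2 + 2 ↦ 3^(3 + 1) + 3^3 + 3|_3 = 111 ⇒ 110
(1) 110|_3 = 3^(3 + 1) + 3^3 + 2 ↦ 4^(4 + 1) + 4^4 + 2|_4 = 1282 ⇒ 1281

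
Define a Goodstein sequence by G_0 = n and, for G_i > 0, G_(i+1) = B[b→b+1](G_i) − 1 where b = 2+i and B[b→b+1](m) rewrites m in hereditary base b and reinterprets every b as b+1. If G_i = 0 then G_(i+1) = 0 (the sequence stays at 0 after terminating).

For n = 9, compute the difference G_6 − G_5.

(0) 9|_2 = 2^(2 + 1) + 1 ↦ 3^(3 + 1) + 1|_3 = 82 ⇒ 81
(1) 81|_3 = 3^(3 + 1) ↦ 4^(4 + 1)|_4 = 1024 ⇒ 1023
(2) 1023|_4 = 3·4^4 + 3·4^3 + 3·4^2 + 3·4 + 3 ↦ 3·5^5 + 3·5^3 + 3·5^2 + 3·5 + 3|_5 = 9843 ⇒ 9842
(3) 9842|_5 = 3·5^5 + 3·5^3 + 3·5^2 + 3·5 + 2 ↦ 3·6^6 + 3·6^3 + 3·6^2 + 3·6 + 2|_6 = 140744 ⇒ 140743
(4) 140743|_6 = 3·6^6 + 3·6^3 + 3·6^2 + 3·6 + 1 ↦ 3·7^7 + 3·7^3 + 3·7^2 + 3·7 + 1|_7 = 2471827 ⇒ 2471826
(5) 2471826|_7 = 3·7^7 + 3·7^3 + 3·7^2 + 3·7 ↦ 3·8^8 + 3·8^3 + 3·8^2 + 3·8|_8 = 50333400 ⇒ 50333399

47861573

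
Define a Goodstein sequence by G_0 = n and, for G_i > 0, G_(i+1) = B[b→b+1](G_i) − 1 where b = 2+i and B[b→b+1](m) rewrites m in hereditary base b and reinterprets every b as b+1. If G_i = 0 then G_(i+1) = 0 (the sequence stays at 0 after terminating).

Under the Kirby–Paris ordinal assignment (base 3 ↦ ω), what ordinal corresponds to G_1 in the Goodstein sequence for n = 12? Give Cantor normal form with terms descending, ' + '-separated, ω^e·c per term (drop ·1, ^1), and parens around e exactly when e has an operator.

G_0=12  [base 2] 2^(2 + 1) + 2^2  →[2↦3]→  3^(3 + 1) + 3^3 = 108  −1 ⇒ G_1=107
G_1=107  [base 3] 3^(3 + 1) + 2·3^2 + 2·3 + 2  →[3↦4]→  4^(4 + 1) + 2·4^2 + 2·4 + 2 = 1066  −1 ⇒ G_2=1065

ω^(ω + 1) + ω^2·2 + ω·2 + 2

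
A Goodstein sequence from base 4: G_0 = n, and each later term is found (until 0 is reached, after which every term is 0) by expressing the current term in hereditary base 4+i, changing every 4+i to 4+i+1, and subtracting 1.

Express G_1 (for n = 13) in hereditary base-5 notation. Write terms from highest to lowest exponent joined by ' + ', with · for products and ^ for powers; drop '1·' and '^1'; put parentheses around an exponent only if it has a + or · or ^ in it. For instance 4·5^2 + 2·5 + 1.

G_0 = 13. HB_4(13) = 3·4 + 1. Bump = 16. G_1 = 15.
G_1 = 15. HB_5(15) = 3·5. Bump = 18. G_2 = 17.

3·5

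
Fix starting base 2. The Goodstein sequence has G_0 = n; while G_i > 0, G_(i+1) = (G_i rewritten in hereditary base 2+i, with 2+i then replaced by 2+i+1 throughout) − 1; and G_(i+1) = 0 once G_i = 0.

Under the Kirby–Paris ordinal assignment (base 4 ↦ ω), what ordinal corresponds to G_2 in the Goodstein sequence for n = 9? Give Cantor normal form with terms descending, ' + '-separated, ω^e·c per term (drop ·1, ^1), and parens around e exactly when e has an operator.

i=0: 9 = 2^(2 + 1) + 1 (b=2); 2→3: 3^(3 + 1) + 1 = 82; 82−1 = 81
i=1: 81 = 3^(3 + 1) (b=3); 3→4: 4^(4 + 1) = 1024; 1024−1 = 1023
i=2: 1023 = 3·4^4 + 3·4^3 + 3·4^2 + 3·4 + 3 (b=4); 4→5: 3·5^5 + 3·5^3 + 3·5^2 + 3·5 + 3 = 9843; 9843−1 = 9842

ω^ω·3 + ω^3·3 + ω^2·3 + ω·3 + 3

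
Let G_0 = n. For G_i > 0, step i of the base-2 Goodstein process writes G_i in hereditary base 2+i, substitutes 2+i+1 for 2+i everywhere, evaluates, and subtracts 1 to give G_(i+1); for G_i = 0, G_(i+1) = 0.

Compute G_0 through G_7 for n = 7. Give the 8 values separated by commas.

G_0 = 7. HB_2(7) = 2^2 + 2 + 1. Bump = 31. G_1 = 30.
G_1 = 30. HB_3(30) = 3^3 + 3. Bump = 260. G_2 = 259.
G_2 = 259. HB_4(259) = 4^4 + 3. Bump = 3128. G_3 = 3127.
G_3 = 3127. HB_5(3127) = 5^5 + 2. Bump = 46658. G_4 = 46657.
G_4 = 46657. HB_6(46657) = 6^6 + 1. Bump = 823544. G_5 = 823543.
G_5 = 823543. HB_7(823543) = 7^7. Bump = 16777216. G_6 = 16777215.
G_6 = 16777215. HB_8(16777215) = 7·8^7 + 7·8^6 + 7·8^5 + 7·8^4 + 7·8^3 + 7·8^2 + 7·8 + 7. Bump = 37665880. G_7 = 37665879.

7, 30, 259, 3127, 46657, 823543, 16777215, 37665879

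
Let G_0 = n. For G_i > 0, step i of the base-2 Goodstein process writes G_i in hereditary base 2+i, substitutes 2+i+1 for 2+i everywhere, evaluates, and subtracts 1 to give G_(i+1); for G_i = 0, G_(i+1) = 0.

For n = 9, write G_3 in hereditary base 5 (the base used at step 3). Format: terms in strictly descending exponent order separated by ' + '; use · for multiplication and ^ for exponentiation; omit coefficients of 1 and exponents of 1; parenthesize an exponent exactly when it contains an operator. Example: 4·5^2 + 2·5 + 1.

i=0: 9 = 2^(2 + 1) + 1 (b=2); 2→3: 3^(3 + 1) + 1 = 82; 82−1 = 81
i=1: 81 = 3^(3 + 1) (b=3); 3→4: 4^(4 + 1) = 1024; 1024−1 = 1023
i=2: 1023 = 3·4^4 + 3·4^3 + 3·4^2 + 3·4 + 3 (b=4); 4→5: 3·5^5 + 3·5^3 + 3·5^2 + 3·5 + 3 = 9843; 9843−1 = 9842
i=3: 9842 = 3·5^5 + 3·5^3 + 3·5^2 + 3·5 + 2 (b=5); 5→6: 3·6^6 + 3·6^3 + 3·6^2 + 3·6 + 2 = 140744; 140744−1 = 140743

3·5^5 + 3·5^3 + 3·5^2 + 3·5 + 2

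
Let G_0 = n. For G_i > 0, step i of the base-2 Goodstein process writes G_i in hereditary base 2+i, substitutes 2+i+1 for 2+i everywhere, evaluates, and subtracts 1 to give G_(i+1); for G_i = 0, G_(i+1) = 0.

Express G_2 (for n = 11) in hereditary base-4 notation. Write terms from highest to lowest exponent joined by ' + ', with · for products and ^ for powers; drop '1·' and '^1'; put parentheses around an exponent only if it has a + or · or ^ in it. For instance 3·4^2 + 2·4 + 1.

4^(4 + 1) + 3

base 2: 11 = 2^(2 + 1) + 2 + 1; at 3: 3^(3 + 1) + 3 + 1 = 85; next = 84
base 3: 84 = 3^(3 + 1) + 3; at 4: 4^(4 + 1) + 4 = 1028; next = 1027
base 4: 1027 = 4^(4 + 1) + 3; at 5: 5^(5 + 1) + 3 = 15628; next = 15627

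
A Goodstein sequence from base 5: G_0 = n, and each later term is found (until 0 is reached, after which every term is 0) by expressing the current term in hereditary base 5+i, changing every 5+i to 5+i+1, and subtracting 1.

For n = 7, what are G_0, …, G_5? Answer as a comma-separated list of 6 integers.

7, 7, 7, 7, 6, 5

G_0=7  [base 5] 5 + 2  →[5↦6]→  6 + 2 = 8  −1 ⇒ G_1=7
G_1=7  [base 6] 6 + 1  →[6↦7]→  7 + 1 = 8  −1 ⇒ G_2=7
G_2=7  [base 7] 7  →[7↦8]→  8 = 8  −1 ⇒ G_3=7
G_3=7  [base 8] 7  →[8↦9]→  7 = 7  −1 ⇒ G_4=6
G_4=6  [base 9] 6  →[9↦10]→  6 = 6  −1 ⇒ G_5=5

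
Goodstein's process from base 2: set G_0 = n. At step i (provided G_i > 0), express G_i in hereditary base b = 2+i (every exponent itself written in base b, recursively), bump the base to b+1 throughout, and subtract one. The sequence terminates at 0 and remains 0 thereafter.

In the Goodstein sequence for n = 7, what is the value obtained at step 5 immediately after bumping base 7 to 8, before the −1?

16777216

[0] 7 ≡ 2^2 + 2 + 1 (base 2). Lift 3: 31. −1: 30.
[1] 30 ≡ 3^3 + 3 (base 3). Lift 4: 260. −1: 259.
[2] 259 ≡ 4^4 + 3 (base 4). Lift 5: 3128. −1: 3127.
[3] 3127 ≡ 5^5 + 2 (base 5). Lift 6: 46658. −1: 46657.
[4] 46657 ≡ 6^6 + 1 (base 6). Lift 7: 823544. −1: 823543.
[5] 823543 ≡ 7^7 (base 7). Lift 8: 16777216. −1: 16777215.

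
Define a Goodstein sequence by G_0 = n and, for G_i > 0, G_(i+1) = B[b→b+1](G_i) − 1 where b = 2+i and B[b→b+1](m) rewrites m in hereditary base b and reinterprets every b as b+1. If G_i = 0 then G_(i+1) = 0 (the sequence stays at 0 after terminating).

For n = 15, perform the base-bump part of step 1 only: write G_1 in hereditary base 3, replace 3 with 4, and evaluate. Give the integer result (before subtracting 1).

1284

i=0: 15 = 2^(2 + 1) + 2^2 + 2 + 1 (b=2); 2→3: 3^(3 + 1) + 3^3 + 3 + 1 = 112; 112−1 = 111
i=1: 111 = 3^(3 + 1) + 3^3 + 3 (b=3); 3→4: 4^(4 + 1) + 4^4 + 4 = 1284; 1284−1 = 1283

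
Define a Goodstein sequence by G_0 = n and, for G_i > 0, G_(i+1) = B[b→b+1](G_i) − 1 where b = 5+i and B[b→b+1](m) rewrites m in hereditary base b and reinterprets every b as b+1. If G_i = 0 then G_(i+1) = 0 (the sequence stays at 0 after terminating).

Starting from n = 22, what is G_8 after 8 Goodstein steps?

41

(0) 22|_5 = 4·5 + 2 ↦ 4·6 + 2|_6 = 26 ⇒ 25
(1) 25|_6 = 4·6 + 1 ↦ 4·7 + 1|_7 = 29 ⇒ 28
(2) 28|_7 = 4·7 ↦ 4·8|_8 = 32 ⇒ 31
(3) 31|_8 = 3·8 + 7 ↦ 3·9 + 7|_9 = 34 ⇒ 33
(4) 33|_9 = 3·9 + 6 ↦ 3·10 + 6|_10 = 36 ⇒ 35
(5) 35|_10 = 3·10 + 5 ↦ 3·11 + 5|_11 = 38 ⇒ 37
(6) 37|_11 = 3·11 + 4 ↦ 3·12 + 4|_12 = 40 ⇒ 39
(7) 39|_12 = 3·12 + 3 ↦ 3·13 + 3|_13 = 42 ⇒ 41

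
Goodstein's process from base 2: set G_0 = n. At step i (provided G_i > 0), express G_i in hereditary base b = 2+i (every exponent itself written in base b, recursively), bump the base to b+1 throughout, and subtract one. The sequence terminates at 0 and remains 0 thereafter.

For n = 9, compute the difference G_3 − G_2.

8819

G_0=9  [base 2] 2^(2 + 1) + 1  →[2↦3]→  3^(3 + 1) + 1 = 82  −1 ⇒ G_1=81
G_1=81  [base 3] 3^(3 + 1)  →[3↦4]→  4^(4 + 1) = 1024  −1 ⇒ G_2=1023
G_2=1023  [base 4] 3·4^4 + 3·4^3 + 3·4^2 + 3·4 + 3  →[4↦5]→  3·5^5 + 3·5^3 + 3·5^2 + 3·5 + 3 = 9843  −1 ⇒ G_3=9842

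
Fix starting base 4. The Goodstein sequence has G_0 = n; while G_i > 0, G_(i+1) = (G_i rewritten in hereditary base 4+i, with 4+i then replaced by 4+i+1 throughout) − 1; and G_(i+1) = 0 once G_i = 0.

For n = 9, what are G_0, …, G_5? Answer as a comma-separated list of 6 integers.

base 4: 9 = 2·4 + 1; at 5: 2·5 + 1 = 11; next = 10
base 5: 10 = 2·5; at 6: 2·6 = 12; next = 11
base 6: 11 = 6 + 5; at 7: 7 + 5 = 12; next = 11
base 7: 11 = 7 + 4; at 8: 8 + 4 = 12; next = 11
base 8: 11 = 8 + 3; at 9: 9 + 3 = 12; next = 11

9, 10, 11, 11, 11, 11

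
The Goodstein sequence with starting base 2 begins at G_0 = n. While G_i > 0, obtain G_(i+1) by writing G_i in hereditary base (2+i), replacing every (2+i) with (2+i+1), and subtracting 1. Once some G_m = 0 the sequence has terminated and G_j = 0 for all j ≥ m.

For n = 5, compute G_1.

step 0: 5 = 2^2 + 1; sub 3 for 2: 3^3 + 1; = 28; G_1 = 28−1 = 27
step 1: 27 = 3^3; sub 4 for 3: 4^4; = 256; G_2 = 256−1 = 255

27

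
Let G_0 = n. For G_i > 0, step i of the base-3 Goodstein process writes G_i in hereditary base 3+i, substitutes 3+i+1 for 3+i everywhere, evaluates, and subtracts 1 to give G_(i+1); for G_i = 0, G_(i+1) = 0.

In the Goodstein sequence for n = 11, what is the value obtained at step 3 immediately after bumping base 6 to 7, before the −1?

base 3: 11 = 3^2 + 2; at 4: 4^2 + 2 = 18; next = 17
base 4: 17 = 4^2 + 1; at 5: 5^2 + 1 = 26; next = 25
base 5: 25 = 5^2; at 6: 6^2 = 36; next = 35

40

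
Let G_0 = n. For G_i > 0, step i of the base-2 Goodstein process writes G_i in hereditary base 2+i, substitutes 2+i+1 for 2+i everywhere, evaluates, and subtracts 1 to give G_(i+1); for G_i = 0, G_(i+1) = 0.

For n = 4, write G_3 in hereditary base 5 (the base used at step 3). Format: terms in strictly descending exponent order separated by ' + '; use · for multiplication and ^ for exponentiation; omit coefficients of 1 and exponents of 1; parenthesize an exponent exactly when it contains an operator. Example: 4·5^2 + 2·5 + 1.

2·5^2 + 2·5

[0] 4 ≡ 2^2 (base 2). Lift 3: 27. −1: 26.
[1] 26 ≡ 2·3^2 + 2·3 + 2 (base 3). Lift 4: 42. −1: 41.
[2] 41 ≡ 2·4^2 + 2·4 + 1 (base 4). Lift 5: 61. −1: 60.
[3] 60 ≡ 2·5^2 + 2·5 (base 5). Lift 6: 84. −1: 83.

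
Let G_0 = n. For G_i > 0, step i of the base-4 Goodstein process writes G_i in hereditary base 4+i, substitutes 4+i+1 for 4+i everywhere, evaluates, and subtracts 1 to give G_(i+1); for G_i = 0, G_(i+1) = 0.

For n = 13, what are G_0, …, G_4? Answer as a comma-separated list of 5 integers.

13, 15, 17, 18, 19

[0] 13 ≡ 3·4 + 1 (base 4). Lift 5: 16. −1: 15.
[1] 15 ≡ 3·5 (base 5). Lift 6: 18. −1: 17.
[2] 17 ≡ 2·6 + 5 (base 6). Lift 7: 19. −1: 18.
[3] 18 ≡ 2·7 + 4 (base 7). Lift 8: 20. −1: 19.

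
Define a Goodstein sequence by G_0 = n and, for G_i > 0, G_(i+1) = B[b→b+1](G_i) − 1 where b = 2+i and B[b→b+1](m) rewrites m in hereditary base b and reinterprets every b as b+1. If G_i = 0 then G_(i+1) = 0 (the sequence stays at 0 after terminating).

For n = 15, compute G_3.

18752

15 —HB2→ 2^(2 + 1) + 2^2 + 2 + 1 —bump→ 3^(3 + 1) + 3^3 + 3 + 1 = 112 —(−1)→ 111
111 —HB3→ 3^(3 + 1) + 3^3 + 3 —bump→ 4^(4 + 1) + 4^4 + 4 = 1284 —(−1)→ 1283
1283 —HB4→ 4^(4 + 1) + 4^4 + 3 —bump→ 5^(5 + 1) + 5^5 + 3 = 18753 —(−1)→ 18752
18752 —HB5→ 5^(5 + 1) + 5^5 + 2 —bump→ 6^(6 + 1) + 6^6 + 2 = 326594 —(−1)→ 326593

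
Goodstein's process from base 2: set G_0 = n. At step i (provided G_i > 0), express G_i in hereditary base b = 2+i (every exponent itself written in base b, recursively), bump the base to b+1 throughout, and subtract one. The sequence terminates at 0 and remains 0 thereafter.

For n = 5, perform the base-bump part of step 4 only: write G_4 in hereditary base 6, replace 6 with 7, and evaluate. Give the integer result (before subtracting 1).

1198

5 —HB2→ 2^2 + 1 —bump→ 3^3 + 1 = 28 —(−1)→ 27
27 —HB3→ 3^3 —bump→ 4^4 = 256 —(−1)→ 255
255 —HB4→ 3·4^3 + 3·4^2 + 3·4 + 3 —bump→ 3·5^3 + 3·5^2 + 3·5 + 3 = 468 —(−1)→ 467
467 —HB5→ 3·5^3 + 3·5^2 + 3·5 + 2 —bump→ 3·6^3 + 3·6^2 + 3·6 + 2 = 776 —(−1)→ 775
775 —HB6→ 3·6^3 + 3·6^2 + 3·6 + 1 —bump→ 3·7^3 + 3·7^2 + 3·7 + 1 = 1198 —(−1)→ 1197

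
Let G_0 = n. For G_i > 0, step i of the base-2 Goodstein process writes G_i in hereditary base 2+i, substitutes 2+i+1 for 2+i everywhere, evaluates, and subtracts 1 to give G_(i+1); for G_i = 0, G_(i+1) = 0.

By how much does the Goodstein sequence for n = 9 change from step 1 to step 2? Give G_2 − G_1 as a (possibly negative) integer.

942

i=0: 9 = 2^(2 + 1) + 1 (b=2); 2→3: 3^(3 + 1) + 1 = 82; 82−1 = 81
i=1: 81 = 3^(3 + 1) (b=3); 3→4: 4^(4 + 1) = 1024; 1024−1 = 1023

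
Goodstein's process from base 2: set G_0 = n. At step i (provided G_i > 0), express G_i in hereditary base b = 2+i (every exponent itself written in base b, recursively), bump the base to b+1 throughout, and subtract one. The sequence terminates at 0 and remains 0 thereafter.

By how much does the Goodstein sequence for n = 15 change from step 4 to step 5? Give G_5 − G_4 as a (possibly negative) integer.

step 0: 15 = 2^(2 + 1) + 2^2 + 2 + 1; sub 3 for 2: 3^(3 + 1) + 3^3 + 3 + 1; = 112; G_1 = 112−1 = 111
step 1: 111 = 3^(3 + 1) + 3^3 + 3; sub 4 for 3: 4^(4 + 1) + 4^4 + 4; = 1284; G_2 = 1284−1 = 1283
step 2: 1283 = 4^(4 + 1) + 4^4 + 3; sub 5 for 4: 5^(5 + 1) + 5^5 + 3; = 18753; G_3 = 18753−1 = 18752
step 3: 18752 = 5^(5 + 1) + 5^5 + 2; sub 6 for 5: 6^(6 + 1) + 6^6 + 2; = 326594; G_4 = 326594−1 = 326593
step 4: 326593 = 6^(6 + 1) + 6^6 + 1; sub 7 for 6: 7^(7 + 1) + 7^7 + 1; = 6588345; G_5 = 6588345−1 = 6588344

6261751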